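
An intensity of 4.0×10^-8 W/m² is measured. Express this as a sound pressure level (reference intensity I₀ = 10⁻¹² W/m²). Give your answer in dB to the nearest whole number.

L = 10·log₁₀(I/I₀) = 10·log₁₀(4.0×10^-8/10⁻¹²) = 10·log₁₀(4.0×10^4).
L = 10·(0.6021 + 4) = 46.02 dB.

46 dB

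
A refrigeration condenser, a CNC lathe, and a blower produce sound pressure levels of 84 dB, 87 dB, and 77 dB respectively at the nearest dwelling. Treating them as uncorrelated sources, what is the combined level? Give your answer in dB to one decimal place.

Incoherent sources combine by intensity addition: L_total = 10·log₁₀(Σ 10^(L_i/10)).
Σ 10^(L/10) = 10^(84/10) + 10^(87/10) + 10^(77/10) = 8.025e+08.
L_total = 10·log₁₀(8.025e+08) = 89.04 dB.

89.0 dB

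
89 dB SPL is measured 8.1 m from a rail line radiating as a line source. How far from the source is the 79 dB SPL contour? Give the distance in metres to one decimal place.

For a line source L₁ − L₂ = 10·log₁₀(r₂/r₁), so r₂ = r₁·10^((L₁−L₂)/10).
r₂ = 8.1·10^((89−79)/10) = 8.1·10^(10.0/10) = 81.00 m.

81.0 m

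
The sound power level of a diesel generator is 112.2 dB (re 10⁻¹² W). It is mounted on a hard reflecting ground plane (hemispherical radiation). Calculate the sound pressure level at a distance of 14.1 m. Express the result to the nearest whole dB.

The power spreads over a hemisphere of area 2π·r², so L_p = L_w − 10·log₁₀(2π·r²).
2π·r² = 1249 m², 10·log₁₀ of that is 30.966 dB.
L_p = 112.2 − 30.966 = 81.23 dB.

81 dB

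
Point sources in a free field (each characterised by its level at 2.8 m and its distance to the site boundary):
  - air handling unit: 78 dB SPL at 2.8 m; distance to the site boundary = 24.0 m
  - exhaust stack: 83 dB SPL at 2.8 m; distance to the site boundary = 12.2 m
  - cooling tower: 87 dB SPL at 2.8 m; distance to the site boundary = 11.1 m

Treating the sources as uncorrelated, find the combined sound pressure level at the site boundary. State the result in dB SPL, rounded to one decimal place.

76.4 dB SPL

First find each source's level at the receiver (point-source: −20·log₁₀(r/r_ref)), then combine on an intensity basis.
air handling unit: 78 − 20·log₁₀(24.0/2.8) = 78 − 18.66 = 59.34 dB SPL.
exhaust stack: 83 − 20·log₁₀(12.2/2.8) = 83 − 12.78 = 70.22 dB SPL.
cooling tower: 87 − 20·log₁₀(11.1/2.8) = 87 − 11.96 = 75.04 dB SPL.
Σ 10^(L/10) = 4.326e+07 → L_total = 10·log₁₀(4.326e+07) = 76.36 dB SPL.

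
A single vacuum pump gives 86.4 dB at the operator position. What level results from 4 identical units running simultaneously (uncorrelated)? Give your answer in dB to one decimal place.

92.4 dB

With 4 equal, uncorrelated contributions the intensity is 4× that of one unit, giving a rise of 10·log₁₀ 4.
L_total = 86.4 + 10·log₁₀(4) = 86.4 + 6.021 = 92.42 dB.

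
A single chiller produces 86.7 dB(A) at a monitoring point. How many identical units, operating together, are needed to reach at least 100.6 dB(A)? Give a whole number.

25

N identical sources give L₁ + 10·log₁₀ N, so require 10·log₁₀ N ≥ 100.6 − 86.7 = 13.9 dB.
N ≥ 10^(13.9/10) = 24.547, so N = 25.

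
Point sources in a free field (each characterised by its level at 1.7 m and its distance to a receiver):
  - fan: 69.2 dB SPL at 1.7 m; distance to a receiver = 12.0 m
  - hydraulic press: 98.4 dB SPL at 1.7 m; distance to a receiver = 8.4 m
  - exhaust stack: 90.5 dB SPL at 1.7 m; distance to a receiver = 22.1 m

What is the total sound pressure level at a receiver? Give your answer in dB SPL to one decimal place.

84.6 dB SPL

Propagate each source to the receiver with L = L_ref − 20·log₁₀(r/r_ref), then add intensities.
fan: 69.2 − 20·log₁₀(12.0/1.7) = 69.2 − 16.97 = 52.23 dB SPL.
hydraulic press: 98.4 − 20·log₁₀(8.4/1.7) = 98.4 − 13.88 = 84.52 dB SPL.
exhaust stack: 90.5 − 20·log₁₀(22.1/1.7) = 90.5 − 22.28 = 68.22 dB SPL.
Σ 10^(L/10) = 2.902e+08 → L_total = 10·log₁₀(2.902e+08) = 84.63 dB SPL.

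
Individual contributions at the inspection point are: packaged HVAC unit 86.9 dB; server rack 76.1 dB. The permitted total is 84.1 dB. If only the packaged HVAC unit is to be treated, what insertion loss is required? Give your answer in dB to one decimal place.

Fixed contribution from the other source: Σ 10^(L/10) = 10^(76.1/10) = 4.074e+07 (76.10 dB).
To meet 84.1 dB overall, the treated packaged HVAC unit may contribute at most 10^(84.1/10) − 4.074e+07 = 2.163e+08, i.e. 83.35 dB.
So the packaged HVAC unit must be reduced from 86.9 to 83.35 dB: IL = 3.55 dB.

3.5 dB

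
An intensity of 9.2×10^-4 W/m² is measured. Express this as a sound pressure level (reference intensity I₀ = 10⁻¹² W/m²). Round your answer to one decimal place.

89.6 dB

I/I₀ = 9.2×10^-4/10⁻¹² = 9.2×10^8, and L = 10·log₁₀(I/I₀).
L = 10·(0.9638 + 8) = 89.64 dB.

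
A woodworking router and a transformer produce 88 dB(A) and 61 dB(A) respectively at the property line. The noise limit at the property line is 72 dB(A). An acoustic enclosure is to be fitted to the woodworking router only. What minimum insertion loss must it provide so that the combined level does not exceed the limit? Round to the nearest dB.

16 dB

Everything except the woodworking router sums to 10^(61/10) = 1.259e+06 in linear terms, 61.00 dB(A).
To meet 72 dB(A) overall, the treated woodworking router may contribute at most 10^(72/10) − 1.259e+06 = 1.459e+07, i.e. 71.64 dB(A).
Required insertion loss = 88 − 71.64 = 16.36 dB.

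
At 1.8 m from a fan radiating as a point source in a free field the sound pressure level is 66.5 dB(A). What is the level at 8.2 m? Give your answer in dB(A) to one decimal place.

Point-source attenuation: ΔL = 20·log₁₀(r₂/r₁) = 20·log₁₀(8.2/1.8) = 13.171 dB.
L₂ = 66.5 − 20·log₁₀(8.2/1.8) = 66.5 − 13.171 = 53.33 dB(A).

53.3 dB(A)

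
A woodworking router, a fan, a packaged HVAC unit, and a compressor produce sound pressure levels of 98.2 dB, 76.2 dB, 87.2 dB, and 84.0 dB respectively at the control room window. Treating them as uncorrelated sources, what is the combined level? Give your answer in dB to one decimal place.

98.7 dB

Incoherent sources combine by intensity addition: L_total = 10·log₁₀(Σ 10^(L_i/10)).
Σ 10^(L/10) = 10^(98.2/10) + 10^(76.2/10) + 10^(87.2/10) + 10^(84.0/10) = 7.425e+09.
L_total = 10·log₁₀(7.425e+09) = 98.71 dB.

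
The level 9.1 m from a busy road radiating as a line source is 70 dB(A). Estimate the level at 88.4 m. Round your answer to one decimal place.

For a line source, L₂ = L₁ − 10·log₁₀(r₂/r₁).
L₂ = 70 − 10·log₁₀(88.4/9.1) = 70 − 9.874 = 60.13 dB(A).

60.1 dB(A)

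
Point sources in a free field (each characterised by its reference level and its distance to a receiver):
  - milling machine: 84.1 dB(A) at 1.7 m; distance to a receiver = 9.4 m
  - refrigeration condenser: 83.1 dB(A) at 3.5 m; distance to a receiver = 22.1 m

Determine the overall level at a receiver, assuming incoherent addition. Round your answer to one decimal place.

Apply inverse-square spreading to bring every level to the receiver, then sum 10^(L/10).
milling machine: 84.1 − 20·log₁₀(9.4/1.7) = 84.1 − 14.85 = 69.25 dB(A).
refrigeration condenser: 83.1 − 20·log₁₀(22.1/3.5) = 83.1 − 16.01 = 67.09 dB(A).
Σ 10^(L/10) = 1.353e+07 → L_total = 10·log₁₀(1.353e+07) = 71.31 dB(A).

71.3 dB(A)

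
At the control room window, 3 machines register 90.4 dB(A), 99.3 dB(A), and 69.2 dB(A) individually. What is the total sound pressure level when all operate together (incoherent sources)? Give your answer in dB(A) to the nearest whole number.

For uncorrelated sources the intensities add, so convert each level to linear form, sum, and take 10·log₁₀ of the total.
Σ 10^(L/10) = 10^(90.4/10) + 10^(99.3/10) + 10^(69.2/10) = 9.616e+09.
L_total = 10·log₁₀(9.616e+09) = 99.83 dB(A).

100 dB(A)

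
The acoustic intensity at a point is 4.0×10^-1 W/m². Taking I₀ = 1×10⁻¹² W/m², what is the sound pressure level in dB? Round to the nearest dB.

L = 10·log₁₀(I/I₀) = 10·log₁₀(4.0×10^-1/10⁻¹²) = 10·log₁₀(4.0×10^11).
L = 10·(0.6021 + 11) = 116.02 dB.

116 dB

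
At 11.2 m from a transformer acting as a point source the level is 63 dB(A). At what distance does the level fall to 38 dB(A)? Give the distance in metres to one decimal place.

For a point source L₁ − L₂ = 20·log₁₀(r₂/r₁), so r₂ = r₁·10^((L₁−L₂)/20).
r₂ = 11.2·10^((63−38)/20) = 11.2·10^(25.0/20) = 199.17 m.

199.2 m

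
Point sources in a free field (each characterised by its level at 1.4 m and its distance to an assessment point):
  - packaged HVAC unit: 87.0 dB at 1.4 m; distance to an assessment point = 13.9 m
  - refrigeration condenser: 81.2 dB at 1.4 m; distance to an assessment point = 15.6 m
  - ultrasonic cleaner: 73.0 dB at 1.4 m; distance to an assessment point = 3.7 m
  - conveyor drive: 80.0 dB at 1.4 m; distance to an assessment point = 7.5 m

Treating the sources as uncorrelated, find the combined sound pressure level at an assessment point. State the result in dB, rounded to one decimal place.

Propagate each source to the receiver with L = L_ref − 20·log₁₀(r/r_ref), then add intensities.
packaged HVAC unit: 87.0 − 20·log₁₀(13.9/1.4) = 87.0 − 19.94 = 67.06 dB.
refrigeration condenser: 81.2 − 20·log₁₀(15.6/1.4) = 81.2 − 20.94 = 60.26 dB.
ultrasonic cleaner: 73.0 − 20·log₁₀(3.7/1.4) = 73.0 − 8.44 = 64.56 dB.
conveyor drive: 80.0 − 20·log₁₀(7.5/1.4) = 80.0 − 14.58 = 65.42 dB.
Σ 10^(L/10) = 1.249e+07 → L_total = 10·log₁₀(1.249e+07) = 70.96 dB.

71.0 dB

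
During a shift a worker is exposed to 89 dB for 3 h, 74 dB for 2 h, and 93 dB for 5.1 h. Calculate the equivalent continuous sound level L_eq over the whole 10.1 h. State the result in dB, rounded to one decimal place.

91.0 dB

L_eq = 10·log₁₀[(1/T)·Σ tᵢ·10^(Lᵢ/10)] with T = 10.1 h.
Σ tᵢ·10^(Lᵢ/10) = 3·10^(89/10) + 2·10^(74/10) + 5.1·10^(93/10) = 1.261e+10.
L_eq = 10·log₁₀(1.261e+10/10.1) = 90.96 dB.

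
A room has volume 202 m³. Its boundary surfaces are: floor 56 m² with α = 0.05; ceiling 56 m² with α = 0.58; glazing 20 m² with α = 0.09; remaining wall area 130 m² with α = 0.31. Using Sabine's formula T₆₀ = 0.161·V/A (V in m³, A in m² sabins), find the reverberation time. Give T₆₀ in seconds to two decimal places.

0.42 s

Summing Sᵢαᵢ: 56·0.05 + 56·0.58 + 20·0.09 + 130·0.31 = 77.38 m².
T₆₀ = 0.161·V/A = 0.161·202/77.38 = 0.420 s.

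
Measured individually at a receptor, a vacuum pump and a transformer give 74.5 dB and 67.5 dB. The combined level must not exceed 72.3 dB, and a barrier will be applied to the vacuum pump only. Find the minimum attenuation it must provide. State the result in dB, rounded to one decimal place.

The untreated sources together contribute 10^(67.5/10) = 5.623e+06, i.e. 67.50 dB.
The limit corresponds to 10^(72.3/10) = 1.698e+07; subtracting the fixed part leaves 1.136e+07 for the vacuum pump, i.e. 70.55 dB.
So the vacuum pump must be reduced from 74.5 to 70.55 dB: IL = 3.95 dB.

3.9 dB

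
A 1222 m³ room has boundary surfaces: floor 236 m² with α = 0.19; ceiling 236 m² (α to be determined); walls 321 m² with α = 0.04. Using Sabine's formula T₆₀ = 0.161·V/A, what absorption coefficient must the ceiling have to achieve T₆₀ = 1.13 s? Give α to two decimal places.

A = 0.161·V/T₆₀ = 0.161·1222/1.13 = 174.11 m² sabins.
Absorption from the other surfaces = 236·0.19 + 321·0.04 = 57.68 m², so the ceiling must supply 116.43 m² over 236 m².
α = 116.43/236 = 0.493.

0.49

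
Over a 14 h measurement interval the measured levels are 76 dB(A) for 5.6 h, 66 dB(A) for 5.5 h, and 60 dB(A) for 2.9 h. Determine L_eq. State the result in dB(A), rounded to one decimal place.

72.5 dB(A)

Weight each interval's intensity by its duration and average over T = 14 h:
Σ tᵢ·10^(Lᵢ/10) = 5.6·10^(76/10) + 5.5·10^(66/10) + 2.9·10^(60/10) = 2.477e+08.
L_eq = 10·log₁₀(2.477e+08/14) = 72.48 dB(A).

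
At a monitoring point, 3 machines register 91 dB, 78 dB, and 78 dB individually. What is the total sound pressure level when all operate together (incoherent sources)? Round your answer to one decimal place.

For uncorrelated sources the intensities add, so convert each level to linear form, sum, and take 10·log₁₀ of the total.
Σ 10^(L/10) = 10^(91/10) + 10^(78/10) + 10^(78/10) = 1.385e+09.
L_total = 10·log₁₀(1.385e+09) = 91.41 dB.

91.4 dB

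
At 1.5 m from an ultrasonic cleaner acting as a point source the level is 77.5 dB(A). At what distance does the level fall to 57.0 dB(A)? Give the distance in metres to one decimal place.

The 20.5 dB drop corresponds to a distance ratio of 10^(20.5/20) for a point source.
r₂ = 1.5·10^((77.5−57.0)/20) = 1.5·10^(20.5/20) = 15.89 m.

15.9 m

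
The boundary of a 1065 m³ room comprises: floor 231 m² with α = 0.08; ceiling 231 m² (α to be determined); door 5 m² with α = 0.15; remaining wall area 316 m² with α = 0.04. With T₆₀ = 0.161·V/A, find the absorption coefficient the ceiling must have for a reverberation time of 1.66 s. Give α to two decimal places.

Required total absorption A = 0.161·1065/1.66 = 103.29 m².
Absorption from the other surfaces = 231·0.08 + 5·0.15 + 316·0.04 = 31.87 m², so the ceiling must supply 71.42 m² over 231 m².
α = 71.42/231 = 0.309.

0.31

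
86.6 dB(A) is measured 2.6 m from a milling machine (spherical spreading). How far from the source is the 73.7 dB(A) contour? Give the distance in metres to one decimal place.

Point-source spreading drops the level by 20·log₁₀(r₂/r₁); inverting, r₂/r₁ = 10^(ΔL/20).
r₂ = 2.6·10^((86.6−73.7)/20) = 2.6·10^(12.9/20) = 11.48 m.

11.5 m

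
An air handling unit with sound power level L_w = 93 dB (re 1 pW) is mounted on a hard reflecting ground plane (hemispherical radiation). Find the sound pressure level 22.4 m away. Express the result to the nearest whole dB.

The power spreads over a hemisphere of area 2π·r², so L_p = L_w − 10·log₁₀(2π·r²).
2π·r² = 3153 m², 10·log₁₀ of that is 34.987 dB.
L_p = 93 − 34.987 = 58.01 dB.

58 dB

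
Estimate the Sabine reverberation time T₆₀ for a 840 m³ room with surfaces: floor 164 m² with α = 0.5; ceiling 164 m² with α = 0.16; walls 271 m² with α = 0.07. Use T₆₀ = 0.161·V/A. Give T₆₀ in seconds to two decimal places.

1.06 s

Total absorption A = 164·0.5 + 164·0.16 + 271·0.07 = 127.21 m² sabins.
T₆₀ = 0.161·V/A = 0.161·840/127.21 = 1.063 s.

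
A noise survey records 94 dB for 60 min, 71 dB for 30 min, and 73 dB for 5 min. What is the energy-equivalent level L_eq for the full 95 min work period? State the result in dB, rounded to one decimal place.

The energy average is taken in the linear domain: L_eq = 10·log₁₀[(Σ tᵢ·10^(Lᵢ/10))/T], T = 95 min.
Σ tᵢ·10^(Lᵢ/10) = 60·10^(94/10) + 30·10^(71/10) + 5·10^(73/10) = 1.512e+11.
L_eq = 10·log₁₀(1.512e+11/95) = 92.02 dB.

92.0 dB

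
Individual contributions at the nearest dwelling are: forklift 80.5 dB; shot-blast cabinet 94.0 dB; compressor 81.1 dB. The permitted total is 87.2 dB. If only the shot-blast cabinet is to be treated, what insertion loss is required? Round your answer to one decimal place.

Fixed contribution from the other sources: Σ 10^(L/10) = 10^(80.5/10) + 10^(81.1/10) = 2.410e+08 (83.82 dB).
To meet 87.2 dB overall, the treated shot-blast cabinet may contribute at most 10^(87.2/10) − 2.410e+08 = 2.838e+08, i.e. 84.53 dB.
Required insertion loss = 94.0 − 84.53 = 9.47 dB.

9.5 dB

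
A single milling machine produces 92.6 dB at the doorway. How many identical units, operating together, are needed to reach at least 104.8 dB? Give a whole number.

17

N identical sources give L₁ + 10·log₁₀ N, so require 10·log₁₀ N ≥ 104.8 − 92.6 = 12.2 dB.
N ≥ 10^(12.2/10) = 16.596, so N = 17.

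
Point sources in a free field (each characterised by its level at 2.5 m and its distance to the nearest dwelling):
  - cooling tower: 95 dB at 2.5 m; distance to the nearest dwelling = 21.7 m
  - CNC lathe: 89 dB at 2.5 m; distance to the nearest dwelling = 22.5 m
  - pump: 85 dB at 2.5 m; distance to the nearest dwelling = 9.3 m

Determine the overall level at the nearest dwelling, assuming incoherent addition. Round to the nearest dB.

Propagate each source to the receiver with L = L_ref − 20·log₁₀(r/r_ref), then add intensities.
cooling tower: 95 − 20·log₁₀(21.7/2.5) = 95 − 18.77 = 76.23 dB.
CNC lathe: 89 − 20·log₁₀(22.5/2.5) = 89 − 19.08 = 69.92 dB.
pump: 85 − 20·log₁₀(9.3/2.5) = 85 − 11.41 = 73.59 dB.
Σ 10^(L/10) = 7.463e+07 → L_total = 10·log₁₀(7.463e+07) = 78.73 dB.

79 dB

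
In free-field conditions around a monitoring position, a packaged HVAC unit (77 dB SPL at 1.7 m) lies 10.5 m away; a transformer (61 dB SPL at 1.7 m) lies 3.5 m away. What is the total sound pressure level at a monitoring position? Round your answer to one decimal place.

62.1 dB SPL

Apply inverse-square spreading to bring every level to the receiver, then sum 10^(L/10).
packaged HVAC unit: 77 − 20·log₁₀(10.5/1.7) = 77 − 15.81 = 61.19 dB SPL.
transformer: 61 − 20·log₁₀(3.5/1.7) = 61 − 6.27 = 54.73 dB SPL.
Σ 10^(L/10) = 1.611e+06 → L_total = 10·log₁₀(1.611e+06) = 62.07 dB SPL.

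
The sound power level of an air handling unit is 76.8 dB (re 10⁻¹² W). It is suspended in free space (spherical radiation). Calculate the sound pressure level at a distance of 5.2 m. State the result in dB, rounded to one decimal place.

Free-field spherical radiation: L_p = L_w − 10·log₁₀(4π·r²), r = 5.2 m.
4π·r² = 339.8 m², 10·log₁₀ of that is 25.312 dB.
L_p = 76.8 − 25.312 = 51.49 dB.

51.5 dB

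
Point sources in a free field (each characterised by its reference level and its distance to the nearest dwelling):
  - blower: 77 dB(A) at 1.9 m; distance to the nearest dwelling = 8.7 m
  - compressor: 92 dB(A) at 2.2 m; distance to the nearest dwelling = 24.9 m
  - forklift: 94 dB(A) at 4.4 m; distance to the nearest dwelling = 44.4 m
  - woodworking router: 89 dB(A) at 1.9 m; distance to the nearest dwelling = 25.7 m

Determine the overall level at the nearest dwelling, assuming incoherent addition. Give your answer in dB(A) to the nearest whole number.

First find each source's level at the receiver (point-source: −20·log₁₀(r/r_ref)), then combine on an intensity basis.
blower: 77 − 20·log₁₀(8.7/1.9) = 77 − 13.22 = 63.78 dB(A).
compressor: 92 − 20·log₁₀(24.9/2.2) = 92 − 21.08 = 70.92 dB(A).
forklift: 94 − 20·log₁₀(44.4/4.4) = 94 − 20.08 = 73.92 dB(A).
woodworking router: 89 − 20·log₁₀(25.7/1.9) = 89 − 22.62 = 66.38 dB(A).
Σ 10^(L/10) = 4.377e+07 → L_total = 10·log₁₀(4.377e+07) = 76.41 dB(A).

76 dB(A)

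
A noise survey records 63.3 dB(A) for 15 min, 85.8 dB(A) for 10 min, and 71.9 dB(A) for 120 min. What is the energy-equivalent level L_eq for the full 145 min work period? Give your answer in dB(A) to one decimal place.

The energy average is taken in the linear domain: L_eq = 10·log₁₀[(Σ tᵢ·10^(Lᵢ/10))/T], T = 145 min.
Σ tᵢ·10^(Lᵢ/10) = 15·10^(63.3/10) + 10·10^(85.8/10) + 120·10^(71.9/10) = 5.693e+09.
L_eq = 10·log₁₀(5.693e+09/145) = 75.94 dB(A).

75.9 dB(A)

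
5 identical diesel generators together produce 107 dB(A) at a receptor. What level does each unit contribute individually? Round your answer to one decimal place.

5 equal contributions raise the level by 10·log₁₀ 5 = 6.990 dB, so each unit alone gives 107 − 6.990.

100.0 dB(A)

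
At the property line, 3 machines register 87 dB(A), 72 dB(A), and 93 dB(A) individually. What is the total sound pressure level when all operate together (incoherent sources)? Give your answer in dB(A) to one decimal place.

94.0 dB(A)

Incoherent sources combine by intensity addition: L_total = 10·log₁₀(Σ 10^(L_i/10)).
Σ 10^(L/10) = 10^(87/10) + 10^(72/10) + 10^(93/10) = 2.512e+09.
L_total = 10·log₁₀(2.512e+09) = 94.00 dB(A).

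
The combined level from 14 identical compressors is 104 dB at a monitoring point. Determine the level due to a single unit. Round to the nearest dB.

93 dB

For N identical incoherent sources L_total = L₁ + 10·log₁₀ N, so L₁ = 104 − 10·log₁₀(14) = 104 − 11.461.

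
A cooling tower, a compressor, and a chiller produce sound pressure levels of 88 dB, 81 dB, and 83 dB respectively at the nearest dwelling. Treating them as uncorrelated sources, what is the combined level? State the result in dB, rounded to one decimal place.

89.8 dB

Incoherent sources combine by intensity addition: L_total = 10·log₁₀(Σ 10^(L_i/10)).
Σ 10^(L/10) = 10^(88/10) + 10^(81/10) + 10^(83/10) = 9.564e+08.
L_total = 10·log₁₀(9.564e+08) = 89.81 dB.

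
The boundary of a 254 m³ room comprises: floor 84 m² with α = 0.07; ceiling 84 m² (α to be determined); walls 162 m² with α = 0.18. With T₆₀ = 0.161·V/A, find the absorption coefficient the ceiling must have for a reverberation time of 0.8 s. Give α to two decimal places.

A = 0.161·V/T₆₀ = 0.161·254/0.8 = 51.12 m² sabins.
Absorption from the other surfaces = 84·0.07 + 162·0.18 = 35.04 m², so the ceiling must supply 16.08 m² over 84 m².
α = 16.08/84 = 0.191.

0.19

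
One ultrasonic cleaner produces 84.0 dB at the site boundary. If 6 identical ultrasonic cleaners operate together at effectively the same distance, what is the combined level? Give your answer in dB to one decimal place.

91.8 dB

N identical incoherent sources raise the level by 10·log₁₀ N.
L_total = 84.0 + 10·log₁₀(6) = 84.0 + 7.782 = 91.78 dB.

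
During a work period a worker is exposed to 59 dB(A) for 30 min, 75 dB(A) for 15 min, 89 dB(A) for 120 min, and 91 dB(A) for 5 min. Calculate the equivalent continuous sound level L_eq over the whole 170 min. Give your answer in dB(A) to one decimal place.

The energy average is taken in the linear domain: L_eq = 10·log₁₀[(Σ tᵢ·10^(Lᵢ/10))/T], T = 170 min.
Σ tᵢ·10^(Lᵢ/10) = 30·10^(59/10) + 15·10^(75/10) + 120·10^(89/10) + 5·10^(91/10) = 1.021e+11.
L_eq = 10·log₁₀(1.021e+11/170) = 87.79 dB(A).

87.8 dB(A)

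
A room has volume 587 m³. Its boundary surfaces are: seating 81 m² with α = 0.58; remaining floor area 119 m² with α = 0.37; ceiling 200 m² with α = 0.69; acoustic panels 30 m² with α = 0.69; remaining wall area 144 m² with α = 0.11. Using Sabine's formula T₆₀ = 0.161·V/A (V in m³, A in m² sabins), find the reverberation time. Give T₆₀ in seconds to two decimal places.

A = Σ Sᵢαᵢ = 81·0.58 + 119·0.37 + 200·0.69 + 30·0.69 + 144·0.11 = 265.55 m².
T₆₀ = 0.161 × 587 / 265.55 = 0.356 s.

0.36 s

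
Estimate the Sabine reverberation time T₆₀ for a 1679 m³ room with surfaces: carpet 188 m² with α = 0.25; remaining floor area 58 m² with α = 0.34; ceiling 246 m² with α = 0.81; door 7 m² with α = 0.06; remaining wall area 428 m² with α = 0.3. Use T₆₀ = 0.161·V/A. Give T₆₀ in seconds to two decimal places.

Summing Sᵢαᵢ: 188·0.25 + 58·0.34 + 246·0.81 + 7·0.06 + 428·0.3 = 394.80 m².
T₆₀ = 0.161·V/A = 0.161·1679/394.80 = 0.685 s.

0.68 s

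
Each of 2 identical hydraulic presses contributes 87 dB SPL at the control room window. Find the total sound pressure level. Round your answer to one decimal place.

90.0 dB SPL

With 2 equal, uncorrelated contributions the intensity is 2× that of one unit, giving a rise of 10·log₁₀ 2.
L_total = 87 + 10·log₁₀(2) = 87 + 3.010 = 90.01 dB SPL.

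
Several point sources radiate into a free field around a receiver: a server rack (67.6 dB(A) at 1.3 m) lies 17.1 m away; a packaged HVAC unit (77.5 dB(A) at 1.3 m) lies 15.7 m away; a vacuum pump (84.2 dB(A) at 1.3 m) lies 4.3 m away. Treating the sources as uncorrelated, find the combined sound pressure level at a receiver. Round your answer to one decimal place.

73.9 dB(A)

Apply inverse-square spreading to bring every level to the receiver, then sum 10^(L/10).
server rack: 67.6 − 20·log₁₀(17.1/1.3) = 67.6 − 22.38 = 45.22 dB(A).
packaged HVAC unit: 77.5 − 20·log₁₀(15.7/1.3) = 77.5 − 21.64 = 55.86 dB(A).
vacuum pump: 84.2 − 20·log₁₀(4.3/1.3) = 84.2 − 10.39 = 73.81 dB(A).
Σ 10^(L/10) = 2.446e+07 → L_total = 10·log₁₀(2.446e+07) = 73.88 dB(A).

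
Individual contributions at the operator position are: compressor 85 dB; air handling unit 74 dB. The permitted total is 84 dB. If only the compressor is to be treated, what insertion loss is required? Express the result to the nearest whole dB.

Everything except the compressor sums to 10^(74/10) = 2.512e+07 in linear terms, 74.00 dB.
To meet 84 dB overall, the treated compressor may contribute at most 10^(84/10) − 2.512e+07 = 2.261e+08, i.e. 83.54 dB.
So the compressor must be reduced from 85 to 83.54 dB: IL = 1.46 dB.

1 dB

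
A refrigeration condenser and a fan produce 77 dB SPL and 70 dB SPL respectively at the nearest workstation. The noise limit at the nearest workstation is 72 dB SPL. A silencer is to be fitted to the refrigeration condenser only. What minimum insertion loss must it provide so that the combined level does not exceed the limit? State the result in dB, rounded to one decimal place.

Fixed contribution from the other source: Σ 10^(L/10) = 10^(70/10) = 1.000e+07 (70.00 dB SPL).
The limit corresponds to 10^(72/10) = 1.585e+07; subtracting the fixed part leaves 5.849e+06 for the refrigeration condenser, i.e. 67.67 dB SPL.
Required insertion loss = 77 − 67.67 = 9.33 dB.

9.3 dB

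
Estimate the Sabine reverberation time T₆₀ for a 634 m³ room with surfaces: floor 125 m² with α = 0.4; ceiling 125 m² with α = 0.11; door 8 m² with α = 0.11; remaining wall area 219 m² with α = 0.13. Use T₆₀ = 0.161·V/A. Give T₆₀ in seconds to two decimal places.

Total absorption A = 125·0.4 + 125·0.11 + 8·0.11 + 219·0.13 = 93.10 m² sabins.
T₆₀ = 0.161 × 634 / 93.10 = 1.096 s.

1.10 s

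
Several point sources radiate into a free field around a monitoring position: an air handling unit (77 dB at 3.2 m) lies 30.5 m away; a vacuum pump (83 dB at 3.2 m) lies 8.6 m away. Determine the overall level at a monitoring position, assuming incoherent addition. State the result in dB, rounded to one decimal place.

74.5 dB

Apply inverse-square spreading to bring every level to the receiver, then sum 10^(L/10).
air handling unit: 77 − 20·log₁₀(30.5/3.2) = 77 − 19.58 = 57.42 dB.
vacuum pump: 83 − 20·log₁₀(8.6/3.2) = 83 − 8.59 = 74.41 dB.
Σ 10^(L/10) = 2.818e+07 → L_total = 10·log₁₀(2.818e+07) = 74.50 dB.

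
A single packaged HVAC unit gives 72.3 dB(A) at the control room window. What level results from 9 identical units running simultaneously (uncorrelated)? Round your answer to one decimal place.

L_total = L₁ + 10·log₁₀ N for N identical incoherent sources.
L_total = 72.3 + 10·log₁₀(9) = 72.3 + 9.542 = 81.84 dB(A).

81.8 dB(A)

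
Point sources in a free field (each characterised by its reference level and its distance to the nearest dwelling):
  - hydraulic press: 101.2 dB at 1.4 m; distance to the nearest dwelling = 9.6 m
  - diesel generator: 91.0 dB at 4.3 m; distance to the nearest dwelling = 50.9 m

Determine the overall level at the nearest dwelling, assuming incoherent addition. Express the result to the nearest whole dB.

Propagate each source to the receiver with L = L_ref − 20·log₁₀(r/r_ref), then add intensities.
hydraulic press: 101.2 − 20·log₁₀(9.6/1.4) = 101.2 − 16.72 = 84.48 dB.
diesel generator: 91.0 − 20·log₁₀(50.9/4.3) = 91.0 − 21.46 = 69.54 dB.
Σ 10^(L/10) = 2.893e+08 → L_total = 10·log₁₀(2.893e+08) = 84.61 dB.

85 dB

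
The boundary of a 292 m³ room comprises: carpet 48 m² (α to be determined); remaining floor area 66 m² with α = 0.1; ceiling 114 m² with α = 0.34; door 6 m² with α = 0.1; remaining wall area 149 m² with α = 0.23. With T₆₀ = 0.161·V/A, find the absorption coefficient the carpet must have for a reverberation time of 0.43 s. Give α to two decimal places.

From T₆₀ = 0.161·V/A, the target T₆₀ = 0.43 s needs A = 0.161·292/0.43 = 109.33 m².
Absorption from the other surfaces = 66·0.1 + 114·0.34 + 6·0.1 + 149·0.23 = 80.23 m², so the carpet must supply 29.10 m² over 48 m².
α = 29.10/48 = 0.606.

0.61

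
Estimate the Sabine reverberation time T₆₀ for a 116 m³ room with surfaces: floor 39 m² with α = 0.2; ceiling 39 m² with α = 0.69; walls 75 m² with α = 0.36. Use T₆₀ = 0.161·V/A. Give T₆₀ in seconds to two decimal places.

0.30 s

A = Σ Sᵢαᵢ = 39·0.2 + 39·0.69 + 75·0.36 = 61.71 m².
T₆₀ = 0.161 × 116 / 61.71 = 0.303 s.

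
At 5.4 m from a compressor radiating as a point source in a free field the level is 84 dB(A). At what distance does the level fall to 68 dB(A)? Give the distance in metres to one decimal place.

34.1 m

Point-source spreading drops the level by 20·log₁₀(r₂/r₁); inverting, r₂/r₁ = 10^(ΔL/20).
r₂ = 5.4·10^((84−68)/20) = 5.4·10^(16.0/20) = 34.07 m.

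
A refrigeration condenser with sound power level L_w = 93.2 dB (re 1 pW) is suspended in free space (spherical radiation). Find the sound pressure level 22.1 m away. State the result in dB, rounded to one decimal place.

55.3 dB

L_p = L_w − 10·log₁₀(4π·r²) with r = 22.1 m.
4π·r² = 6138 m², 10·log₁₀ of that is 37.880 dB.
L_p = 93.2 − 37.880 = 55.32 dB.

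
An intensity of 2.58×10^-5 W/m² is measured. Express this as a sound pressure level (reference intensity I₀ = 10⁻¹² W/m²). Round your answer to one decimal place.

Dividing by I₀ shifts the exponent by 12: I/I₀ = 2.58×10^7.
L = 10·(0.4116 + 7) = 74.12 dB.

74.1 dB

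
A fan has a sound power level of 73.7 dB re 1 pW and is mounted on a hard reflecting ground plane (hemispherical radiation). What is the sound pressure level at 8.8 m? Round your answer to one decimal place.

46.8 dB

Free-field hemispherical radiation: L_p = L_w − 10·log₁₀(2π·r²), r = 8.8 m.
2π·r² = 486.6 m², 10·log₁₀ of that is 26.871 dB.
L_p = 73.7 − 26.871 = 46.83 dB.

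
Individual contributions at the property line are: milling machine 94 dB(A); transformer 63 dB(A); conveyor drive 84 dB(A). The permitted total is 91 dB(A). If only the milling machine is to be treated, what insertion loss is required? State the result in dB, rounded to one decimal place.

Everything except the milling machine sums to 10^(63/10) + 10^(84/10) = 2.532e+08 in linear terms, 84.03 dB(A).
The limit corresponds to 10^(91/10) = 1.259e+09; subtracting the fixed part leaves 1.006e+09 for the milling machine, i.e. 90.02 dB(A).
So the milling machine must be reduced from 94 to 90.02 dB(A): IL = 3.98 dB.

4.0 dB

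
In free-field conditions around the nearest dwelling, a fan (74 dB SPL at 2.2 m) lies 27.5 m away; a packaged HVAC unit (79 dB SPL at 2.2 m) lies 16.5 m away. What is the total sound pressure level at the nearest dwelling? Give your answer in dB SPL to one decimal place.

62.0 dB SPL

Apply inverse-square spreading to bring every level to the receiver, then sum 10^(L/10).
fan: 74 − 20·log₁₀(27.5/2.2) = 74 − 21.94 = 52.06 dB SPL.
packaged HVAC unit: 79 − 20·log₁₀(16.5/2.2) = 79 − 17.50 = 61.50 dB SPL.
Σ 10^(L/10) = 1.573e+06 → L_total = 10·log₁₀(1.573e+06) = 61.97 dB SPL.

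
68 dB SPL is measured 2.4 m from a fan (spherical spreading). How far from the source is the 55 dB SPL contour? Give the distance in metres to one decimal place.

10.7 m

The 13.0 dB drop corresponds to a distance ratio of 10^(13.0/20) for a point source.
r₂ = 2.4·10^((68−55)/20) = 2.4·10^(13.0/20) = 10.72 m.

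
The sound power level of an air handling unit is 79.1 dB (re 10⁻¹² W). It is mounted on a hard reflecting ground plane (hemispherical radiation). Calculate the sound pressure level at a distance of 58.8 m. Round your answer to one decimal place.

Free-field hemispherical radiation: L_p = L_w − 10·log₁₀(2π·r²), r = 58.8 m.
2π·r² = 2.172e+04 m², 10·log₁₀ of that is 43.369 dB.
L_p = 79.1 − 43.369 = 35.73 dB.

35.7 dB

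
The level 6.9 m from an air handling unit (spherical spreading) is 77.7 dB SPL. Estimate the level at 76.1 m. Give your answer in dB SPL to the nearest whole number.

Spherical spreading from a point source gives a 20·log₁₀(r₂/r₁) drop.
L₂ = 77.7 − 20·log₁₀(76.1/6.9) = 77.7 − 20.851 = 56.85 dB SPL.

57 dB SPL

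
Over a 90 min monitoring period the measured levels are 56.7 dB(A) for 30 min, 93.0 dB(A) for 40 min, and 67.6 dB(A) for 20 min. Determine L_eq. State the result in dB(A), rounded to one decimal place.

89.5 dB(A)

L_eq = 10·log₁₀[(1/T)·Σ tᵢ·10^(Lᵢ/10)] with T = 90 min.
Σ tᵢ·10^(Lᵢ/10) = 30·10^(56.7/10) + 40·10^(93.0/10) + 20·10^(67.6/10) = 7.994e+10.
L_eq = 10·log₁₀(7.994e+10/90) = 89.49 dB(A).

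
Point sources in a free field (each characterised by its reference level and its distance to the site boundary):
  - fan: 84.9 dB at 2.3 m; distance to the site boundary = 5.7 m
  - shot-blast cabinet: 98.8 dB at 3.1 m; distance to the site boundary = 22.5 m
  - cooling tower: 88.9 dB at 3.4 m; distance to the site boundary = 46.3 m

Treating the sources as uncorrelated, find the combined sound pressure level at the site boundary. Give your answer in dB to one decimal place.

83.0 dB

First find each source's level at the receiver (point-source: −20·log₁₀(r/r_ref)), then combine on an intensity basis.
fan: 84.9 − 20·log₁₀(5.7/2.3) = 84.9 − 7.88 = 77.02 dB.
shot-blast cabinet: 98.8 − 20·log₁₀(22.5/3.1) = 98.8 − 17.22 = 81.58 dB.
cooling tower: 88.9 − 20·log₁₀(46.3/3.4) = 88.9 − 22.68 = 66.22 dB.
Σ 10^(L/10) = 1.985e+08 → L_total = 10·log₁₀(1.985e+08) = 82.98 dB.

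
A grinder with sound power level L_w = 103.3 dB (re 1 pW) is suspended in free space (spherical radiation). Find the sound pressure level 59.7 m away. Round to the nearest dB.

The power spreads over a sphere of area 4π·r², so L_p = L_w − 10·log₁₀(4π·r²).
4π·r² = 4.479e+04 m², 10·log₁₀ of that is 46.512 dB.
L_p = 103.3 − 46.512 = 56.79 dB.

57 dB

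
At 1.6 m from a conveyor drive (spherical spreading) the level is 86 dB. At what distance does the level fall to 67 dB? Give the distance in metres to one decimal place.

14.3 m

The 19.0 dB drop corresponds to a distance ratio of 10^(19.0/20) for a point source.
r₂ = 1.6·10^((86−67)/20) = 1.6·10^(19.0/20) = 14.26 m.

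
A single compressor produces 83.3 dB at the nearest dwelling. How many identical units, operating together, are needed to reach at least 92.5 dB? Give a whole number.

N identical sources give L₁ + 10·log₁₀ N, so require 10·log₁₀ N ≥ 92.5 − 83.3 = 9.2 dB.
N ≥ 10^(9.2/10) = 8.318, so N = 9.

9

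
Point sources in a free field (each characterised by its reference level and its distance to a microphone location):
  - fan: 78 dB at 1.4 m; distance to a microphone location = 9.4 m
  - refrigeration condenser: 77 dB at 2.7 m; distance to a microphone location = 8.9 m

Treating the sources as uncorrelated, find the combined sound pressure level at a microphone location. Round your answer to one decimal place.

First find each source's level at the receiver (point-source: −20·log₁₀(r/r_ref)), then combine on an intensity basis.
fan: 78 − 20·log₁₀(9.4/1.4) = 78 − 16.54 = 61.46 dB.
refrigeration condenser: 77 − 20·log₁₀(8.9/2.7) = 77 − 10.36 = 66.64 dB.
Σ 10^(L/10) = 6.012e+06 → L_total = 10·log₁₀(6.012e+06) = 67.79 dB.

67.8 dB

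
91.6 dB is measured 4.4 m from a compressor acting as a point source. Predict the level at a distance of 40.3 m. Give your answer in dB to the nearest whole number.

For a point source, L₂ = L₁ − 20·log₁₀(r₂/r₁).
L₂ = 91.6 − 20·log₁₀(40.3/4.4) = 91.6 − 19.237 = 72.36 dB.

72 dB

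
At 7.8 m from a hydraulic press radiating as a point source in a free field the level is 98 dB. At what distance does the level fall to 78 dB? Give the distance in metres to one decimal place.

Point-source spreading drops the level by 20·log₁₀(r₂/r₁); inverting, r₂/r₁ = 10^(ΔL/20).
r₂ = 7.8·10^((98−78)/20) = 7.8·10^(20.0/20) = 78.00 m.

78.0 m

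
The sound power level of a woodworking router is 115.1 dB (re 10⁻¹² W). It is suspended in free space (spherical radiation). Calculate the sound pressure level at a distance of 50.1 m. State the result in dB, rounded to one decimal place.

L_p = L_w − 10·log₁₀(4π·r²) with r = 50.1 m.
4π·r² = 3.154e+04 m², 10·log₁₀ of that is 44.989 dB.
L_p = 115.1 − 44.989 = 70.11 dB.

70.1 dB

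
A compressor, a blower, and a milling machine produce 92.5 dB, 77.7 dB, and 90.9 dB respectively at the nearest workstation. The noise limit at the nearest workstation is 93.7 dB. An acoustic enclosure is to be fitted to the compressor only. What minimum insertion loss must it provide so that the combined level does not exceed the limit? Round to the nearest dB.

2 dB

Fixed contribution from the other sources: Σ 10^(L/10) = 10^(77.7/10) + 10^(90.9/10) = 1.289e+09 (91.10 dB).
The limit corresponds to 10^(93.7/10) = 2.344e+09; subtracting the fixed part leaves 1.055e+09 for the compressor, i.e. 90.23 dB.
So the compressor must be reduced from 92.5 to 90.23 dB: IL = 2.27 dB.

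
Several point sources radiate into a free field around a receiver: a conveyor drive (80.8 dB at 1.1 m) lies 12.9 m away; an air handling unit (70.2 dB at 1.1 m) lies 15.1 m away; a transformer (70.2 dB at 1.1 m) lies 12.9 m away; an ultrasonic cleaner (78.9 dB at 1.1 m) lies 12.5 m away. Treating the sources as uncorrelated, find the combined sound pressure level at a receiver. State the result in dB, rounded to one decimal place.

62.1 dB

Apply inverse-square spreading to bring every level to the receiver, then sum 10^(L/10).
conveyor drive: 80.8 − 20·log₁₀(12.9/1.1) = 80.8 − 21.38 = 59.42 dB.
air handling unit: 70.2 − 20·log₁₀(15.1/1.1) = 70.2 − 22.75 = 47.45 dB.
transformer: 70.2 − 20·log₁₀(12.9/1.1) = 70.2 − 21.38 = 48.82 dB.
ultrasonic cleaner: 78.9 − 20·log₁₀(12.5/1.1) = 78.9 − 21.11 = 57.79 dB.
Σ 10^(L/10) = 1.607e+06 → L_total = 10·log₁₀(1.607e+06) = 62.06 dB.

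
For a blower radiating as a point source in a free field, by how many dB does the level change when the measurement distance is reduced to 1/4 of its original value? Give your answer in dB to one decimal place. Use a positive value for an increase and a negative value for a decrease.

+12.0 dB

A point source loses 6 dB per doubling of distance; generally ΔL = −20·log₁₀(r₂/r₁).
ΔL = −20·log₁₀(0.25) = +12.04 dB.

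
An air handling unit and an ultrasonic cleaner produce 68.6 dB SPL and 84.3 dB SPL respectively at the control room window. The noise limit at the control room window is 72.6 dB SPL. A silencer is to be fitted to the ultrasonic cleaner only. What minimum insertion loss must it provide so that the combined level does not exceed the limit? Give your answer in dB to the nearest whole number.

14 dB

Everything except the ultrasonic cleaner sums to 10^(68.6/10) = 7.244e+06 in linear terms, 68.60 dB SPL.
The limit corresponds to 10^(72.6/10) = 1.820e+07; subtracting the fixed part leaves 1.095e+07 for the ultrasonic cleaner, i.e. 70.40 dB SPL.
Required insertion loss = 84.3 − 70.40 = 13.90 dB.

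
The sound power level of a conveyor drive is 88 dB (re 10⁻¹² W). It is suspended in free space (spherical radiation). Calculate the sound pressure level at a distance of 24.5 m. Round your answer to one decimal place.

49.2 dB

The power spreads over a sphere of area 4π·r², so L_p = L_w − 10·log₁₀(4π·r²).
4π·r² = 7543 m², 10·log₁₀ of that is 38.775 dB.
L_p = 88 − 38.775 = 49.22 dB.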